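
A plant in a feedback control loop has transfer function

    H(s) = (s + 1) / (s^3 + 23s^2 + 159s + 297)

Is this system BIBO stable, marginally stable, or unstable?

stable

The denominator s^3 + 23s^2 + 159s + 297 factors as (s + 11)(s + 3)(s + 9), giving poles at s = -11, -3, -9.
Since all poles lie strictly in the left half-plane, the system is stable.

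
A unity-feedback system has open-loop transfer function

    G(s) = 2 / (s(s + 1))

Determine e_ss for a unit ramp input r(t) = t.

e_ss = 0.5000

G(s) has one pole at the origin.
This is a Type 1 system. Kv = lim_{s→0} s·G(s) = 2/1.
e_ss = 1/Kv = 1/(2) = 1/2 ≈ 0.5000.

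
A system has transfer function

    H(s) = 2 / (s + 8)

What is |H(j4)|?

|H(j4)| ≈ 0.2236

Substitute s = j4: numerator = 2, denominator = 8 + j4.
|H(j4)| = |2| / |8 + j4| = 2 / 8.9443 ≈ 0.2236.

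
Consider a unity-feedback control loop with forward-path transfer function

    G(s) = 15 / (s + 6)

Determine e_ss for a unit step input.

G(s) has no poles at the origin.
This is a Type 0 system. Kp = lim_{s→0} G(s) = 15/6 = 5/2.
e_ss = 1/(1 + Kp) = 1/(1 + 5/2) = 2/7 ≈ 0.2857.

e_ss = 0.2857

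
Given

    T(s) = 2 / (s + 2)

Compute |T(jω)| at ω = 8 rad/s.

|T(j8)| ≈ 0.2425

Substitute s = j8: numerator = 2, denominator = 2 + j8.
|T(j8)| = |2| / |2 + j8| = 2 / 8.2462 ≈ 0.2425.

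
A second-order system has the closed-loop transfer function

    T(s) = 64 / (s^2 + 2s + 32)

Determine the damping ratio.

Compare the denominator to the standard form s^2 + 2ζωₙs + ωₙ².
ωₙ² = 32, so ωₙ = √32 ≈ 5.657 rad/s.
2ζωₙ = 2, so ζ = 2/(2·√32) ≈ 0.1768.

ζ ≈ 0.1768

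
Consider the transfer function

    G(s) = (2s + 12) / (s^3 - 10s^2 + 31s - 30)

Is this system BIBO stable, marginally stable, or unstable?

The denominator s^3 - 10s^2 + 31s - 30 factors as (s - 3)(s - 2)(s - 5), giving poles at s = 3, 2, 5.
Since the pole(s) at s = 3, 2, 5 lie in the right half-plane, the system is unstable.

unstable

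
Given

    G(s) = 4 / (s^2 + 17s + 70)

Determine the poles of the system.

The poles are the roots of the denominator s^2 + 17s + 70 = 0.
Factoring: (s + 10)(s + 7) = 0, so s = -10 and s = -7.

s = -10, -7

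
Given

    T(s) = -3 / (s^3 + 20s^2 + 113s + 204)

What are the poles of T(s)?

The poles are the roots of the denominator s^3 + 20s^2 + 113s + 204 = 0.
Trying s = -12: the polynomial evaluates to 0, so (s + 12) is a factor.
Dividing out leaves s^2 + 8s + 17 = 0.
The quadratic formula then gives s = -4 ± 1j.

s = -12, -4 ± j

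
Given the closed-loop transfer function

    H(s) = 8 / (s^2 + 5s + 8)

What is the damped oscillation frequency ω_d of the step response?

ω_d ≈ 1.323 rad/s

Comparing s^2 + 5s + 8 to s^2 + 2ζωₙs + ωₙ²: ωₙ = √8 ≈ 2.828 rad/s and ζ = 5/(2·√8) ≈ 0.8839.
ζωₙ = 5/2 = 2.5, so ω_d = ωₙ√(1−ζ²) = √(ωₙ² − (ζωₙ)²) = √(8 − 2.5²) = √1.75 ≈ 1.323 rad/s.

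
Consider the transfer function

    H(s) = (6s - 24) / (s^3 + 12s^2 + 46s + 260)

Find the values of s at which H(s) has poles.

s = -1 ± 5j, -10

The poles are the roots of the denominator s^3 + 12s^2 + 46s + 260 = 0.
Trying s = -10: the polynomial evaluates to 0, so (s + 10) is a factor.
Dividing out leaves s^2 + 2s + 26 = 0.
The quadratic formula then gives s = -1 ± 5j.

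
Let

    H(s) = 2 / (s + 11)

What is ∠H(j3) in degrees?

At s = j3: numerator = 2, denominator = 11 + j3.
∠H = ∠num − ∠den = 0° − (15.255°) = -15.26°.

∠H(j3) ≈ -15.26°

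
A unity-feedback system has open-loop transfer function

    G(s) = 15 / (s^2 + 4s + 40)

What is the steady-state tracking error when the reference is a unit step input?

G(s) has no poles at the origin.
This is a Type 0 system. Kp = lim_{s→0} G(s) = 15/40 = 3/8.
e_ss = 1/(1 + Kp) = 1/(1 + 3/8) = 8/11 ≈ 0.7273.

e_ss = 0.7273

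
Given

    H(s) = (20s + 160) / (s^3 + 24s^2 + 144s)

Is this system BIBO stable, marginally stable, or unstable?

The denominator s^3 + 24s^2 + 144s factors as s(s + 12)^2, giving poles at s = 0, -12, -12.
Since the simple pole(s) at s = 0 lie on the jω-axis with none in the right half-plane, the system is marginally stable.

marginally stable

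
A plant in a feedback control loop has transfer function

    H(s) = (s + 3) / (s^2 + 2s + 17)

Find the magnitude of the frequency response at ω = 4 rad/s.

Substitute s = j4: numerator = 3 + j4, denominator = 1 + j8.
|H(j4)| = |3 + j4| / |1 + j8| = 5 / 8.0623 ≈ 0.6202.

|H(j4)| ≈ 0.6202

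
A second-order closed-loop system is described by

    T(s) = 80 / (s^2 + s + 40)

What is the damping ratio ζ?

Compare the denominator to the standard form s^2 + 2ζωₙs + ωₙ².
ωₙ² = 40, so ωₙ = √40 ≈ 6.325 rad/s.
2ζωₙ = 1, so ζ = 1/(2·√40) ≈ 0.07906.

ζ ≈ 0.07906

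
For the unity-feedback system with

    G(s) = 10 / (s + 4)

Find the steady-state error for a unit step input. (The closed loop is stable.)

e_ss = 0.2857

G(s) has no poles at the origin.
This is a Type 0 system. Kp = lim_{s→0} G(s) = 10/4 = 5/2.
e_ss = 1/(1 + Kp) = 1/(1 + 5/2) = 2/7 ≈ 0.2857.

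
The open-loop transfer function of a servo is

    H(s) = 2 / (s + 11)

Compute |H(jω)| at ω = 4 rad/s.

|H(j4)| ≈ 0.1709

Substitute s = j4: numerator = 2, denominator = 11 + j4.
|H(j4)| = |2| / |11 + j4| = 2 / 11.705 ≈ 0.1709.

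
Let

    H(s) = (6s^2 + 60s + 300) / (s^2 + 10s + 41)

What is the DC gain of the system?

H(0) = 300/41 ≈ 7.317

Set s = 0: H(0) = (300) / (41) = 300/41.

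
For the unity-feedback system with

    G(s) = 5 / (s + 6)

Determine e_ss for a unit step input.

e_ss = 0.5455

G(s) has no poles at the origin.
This is a Type 0 system. Kp = lim_{s→0} G(s) = 5/6.
e_ss = 1/(1 + Kp) = 1/(1 + 5/6) = 6/11 ≈ 0.5455.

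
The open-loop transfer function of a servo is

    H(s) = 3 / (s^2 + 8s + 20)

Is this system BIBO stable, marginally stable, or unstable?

The poles can be read from the denominator factors: s = -4 + 2j, -4 - 2j.
Since all poles lie strictly in the left half-plane, the system is stable.

stable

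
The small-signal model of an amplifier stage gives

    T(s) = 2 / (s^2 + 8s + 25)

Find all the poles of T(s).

The poles are the roots of the denominator s^2 + 8s + 25 = 0.
Using the quadratic formula: s = (-8 ± √(-36))/2 = -4 ± 3j.

s = -4 ± 3j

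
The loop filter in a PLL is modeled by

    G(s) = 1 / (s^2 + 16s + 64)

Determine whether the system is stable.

stable

The denominator s^2 + 16s + 64 factors as (s + 8)^2, giving poles at s = -8, -8.
Since all poles lie strictly in the left half-plane, the system is stable.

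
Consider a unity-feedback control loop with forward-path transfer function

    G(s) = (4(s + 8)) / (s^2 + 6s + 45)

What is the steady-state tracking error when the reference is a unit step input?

G(s) has no poles at the origin.
This is a Type 0 system. Kp = lim_{s→0} G(s) = 32/45.
e_ss = 1/(1 + Kp) = 1/(1 + 32/45) = 45/77 ≈ 0.5844.

e_ss = 0.5844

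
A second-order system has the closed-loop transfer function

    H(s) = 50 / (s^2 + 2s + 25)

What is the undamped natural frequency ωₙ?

Compare the denominator to the standard form s^2 + 2ζωₙs + ωₙ².
ωₙ² = 25, so ωₙ = 5 rad/s.

ωₙ = 5 rad/s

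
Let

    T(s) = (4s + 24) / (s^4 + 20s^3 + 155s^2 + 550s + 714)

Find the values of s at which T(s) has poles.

The poles are the roots of the denominator s^4 + 20s^3 + 155s^2 + 550s + 714 = 0.
Trying s = -7: the polynomial evaluates to 0, so (s + 7) is a factor.
Dividing out leaves s^3 + 13s^2 + 64s + 102 = 0.
This factors further as (s^2 + 10s + 34)(s + 3) = 0.

s = -7, -5 ± 3j, -3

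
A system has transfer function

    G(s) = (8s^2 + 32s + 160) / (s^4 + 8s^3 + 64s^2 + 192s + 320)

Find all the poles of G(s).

The poles are the roots of the denominator s^4 + 8s^3 + 64s^2 + 192s + 320 = 0.
No real roots exist; factor into two real quadratics: (s^2 + 4s + 40)(s^2 + 4s + 8) = 0.
Each quadratic gives a conjugate pair via the quadratic formula.

s = -2 ± 6j, -2 ± 2j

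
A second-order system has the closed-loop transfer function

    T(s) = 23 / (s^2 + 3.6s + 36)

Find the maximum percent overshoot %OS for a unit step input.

%OS ≈ 37.2%

Comparing s^2 + 3.6s + 36 to s^2 + 2ζωₙs + ωₙ²: ωₙ = 6 rad/s and ζ = 3.6/(2·6) = 0.3.
%OS = 100·exp(−πζ/√(1−ζ²)) = 100·exp(−π·0.3/√(1−0.3²)) ≈ 37.2%.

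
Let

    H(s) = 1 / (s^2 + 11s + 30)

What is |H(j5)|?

|H(j5)| ≈ 0.01811

Substitute s = j5: numerator = 1, denominator = 5 + j55.
|H(j5)| = |1| / |5 + j55| = 1 / 55.227 ≈ 0.01811.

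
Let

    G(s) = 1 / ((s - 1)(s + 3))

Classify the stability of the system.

The poles can be read from the denominator factors: s = 1, -3.
Since the pole(s) at s = 1 lie in the right half-plane, the system is unstable.

unstable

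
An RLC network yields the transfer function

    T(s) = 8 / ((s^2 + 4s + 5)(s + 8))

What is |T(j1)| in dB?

Substitute s = j1: numerator = 8, denominator = 28 + j36.
|T(j1)| = |8| / |28 + j36| = 8 / 45.607 ≈ 0.1754.
In decibels: 20·log₁₀(0.1754) ≈ -15.1 dB.

|T(j1)|_dB ≈ -15.1 dB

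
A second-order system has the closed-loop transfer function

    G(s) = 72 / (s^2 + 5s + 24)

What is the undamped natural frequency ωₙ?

Compare the denominator to the standard form s^2 + 2ζωₙs + ωₙ².
ωₙ² = 24, so ωₙ = √24 ≈ 4.899 rad/s.

ωₙ ≈ 4.899 rad/s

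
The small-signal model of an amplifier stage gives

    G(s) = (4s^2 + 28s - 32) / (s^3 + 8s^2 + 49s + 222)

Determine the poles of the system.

s = -1 ± 6j, -6

The poles are the roots of the denominator s^3 + 8s^2 + 49s + 222 = 0.
Trying s = -6: the polynomial evaluates to 0, so (s + 6) is a factor.
Dividing out leaves s^2 + 2s + 37 = 0.
The quadratic formula then gives s = -1 ± 6j.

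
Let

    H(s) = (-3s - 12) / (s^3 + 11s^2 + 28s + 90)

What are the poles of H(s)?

The poles are the roots of the denominator s^3 + 11s^2 + 28s + 90 = 0.
Trying s = -9: the polynomial evaluates to 0, so (s + 9) is a factor.
Dividing out leaves s^2 + 2s + 10 = 0.
The quadratic formula then gives s = -1 ± 3j.

s = -1 ± 3j, -9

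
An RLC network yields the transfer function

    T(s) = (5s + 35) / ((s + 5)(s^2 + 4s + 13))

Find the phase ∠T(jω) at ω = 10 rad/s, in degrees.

∠T(j10) ≈ -163.7°

At s = j10: numerator = 35 + j50, denominator = -835 - j670.
∠T = ∠num − ∠den = 55.008° − (-141.26°) = 196.3°, which wraps to -163.7°.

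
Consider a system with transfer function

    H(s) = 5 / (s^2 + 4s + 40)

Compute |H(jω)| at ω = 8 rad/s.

|H(j8)| = 0.1250

Substitute s = j8: numerator = 5, denominator = -24 + j32.
|H(j8)| = |5| / |-24 + j32| = 5 / 40 = 0.1250.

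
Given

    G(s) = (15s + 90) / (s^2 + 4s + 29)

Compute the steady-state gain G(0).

G(0) = 90/29 ≈ 3.103

Set s = 0: G(0) = (90) / (29) = 90/29.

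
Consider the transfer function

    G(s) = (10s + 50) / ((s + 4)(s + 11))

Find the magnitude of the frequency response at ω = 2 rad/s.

|G(j2)| ≈ 1.077

Substitute s = j2: numerator = 50 + j20, denominator = 40 + j30.
|G(j2)| = |50 + j20| / |40 + j30| = 53.852 / 50 ≈ 1.077.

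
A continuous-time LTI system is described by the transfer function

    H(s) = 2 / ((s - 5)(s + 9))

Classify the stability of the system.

The poles can be read from the denominator factors: s = 5, -9.
Since the pole(s) at s = 5 lie in the right half-plane, the system is unstable.

unstable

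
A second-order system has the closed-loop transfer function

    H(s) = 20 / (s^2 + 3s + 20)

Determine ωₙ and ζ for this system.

Compare the denominator to the standard form s^2 + 2ζωₙs + ωₙ².
ωₙ² = 20, so ωₙ = √20 ≈ 4.472 rad/s.
2ζωₙ = 3, so ζ = 3/(2·√20) ≈ 0.3354.
With ζ = 0.3354 the response is underdamped.

ωₙ ≈ 4.472 rad/s, ζ ≈ 0.3354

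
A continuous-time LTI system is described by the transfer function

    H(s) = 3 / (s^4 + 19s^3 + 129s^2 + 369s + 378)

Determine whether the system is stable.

The denominator s^4 + 19s^3 + 129s^2 + 369s + 378 factors as (s + 3)^2(s + 6)(s + 7), giving poles at s = -3, -3, -6, -7.
Since all poles lie strictly in the left half-plane, the system is stable.

stable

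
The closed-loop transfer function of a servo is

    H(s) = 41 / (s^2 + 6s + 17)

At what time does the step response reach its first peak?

t_p ≈ 1.111 s

Comparing s^2 + 6s + 17 to s^2 + 2ζωₙs + ωₙ²: ωₙ = √17 ≈ 4.123 rad/s and ζ = 6/(2·√17) ≈ 0.7276.
ζωₙ = 6/2 = 3, so ω_d = ωₙ√(1−ζ²) = √(ωₙ² − (ζωₙ)²) = √(17 − 3²) = √8 ≈ 2.828 rad/s.
t_p = π/ω_d = π/2.828 ≈ 1.111 s.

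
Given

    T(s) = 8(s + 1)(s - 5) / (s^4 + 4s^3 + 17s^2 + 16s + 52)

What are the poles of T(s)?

s = ±2j, -2 ± 3j

The poles are the roots of the denominator s^4 + 4s^3 + 17s^2 + 16s + 52 = 0.
No real roots exist; factor into two real quadratics: (s^2 + 4)(s^2 + 4s + 13) = 0.
Each quadratic gives a conjugate pair via the quadratic formula.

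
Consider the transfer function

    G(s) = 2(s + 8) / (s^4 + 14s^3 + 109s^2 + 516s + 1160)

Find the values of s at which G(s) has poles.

s = -5 ± 2j, -2 ± 6j

The poles are the roots of the denominator s^4 + 14s^3 + 109s^2 + 516s + 1160 = 0.
No real roots exist; factor into two real quadratics: (s^2 + 10s + 29)(s^2 + 4s + 40) = 0.
Each quadratic gives a conjugate pair via the quadratic formula.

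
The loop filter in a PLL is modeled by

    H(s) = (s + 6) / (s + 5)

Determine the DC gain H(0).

Set s = 0: H(0) = (6) / (5) = 6/5.

H(0) = 6/5 ≈ 1.200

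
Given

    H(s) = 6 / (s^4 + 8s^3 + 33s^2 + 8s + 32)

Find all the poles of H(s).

The poles are the roots of the denominator s^4 + 8s^3 + 33s^2 + 8s + 32 = 0.
No real roots exist; factor into two real quadratics: (s^2 + 1)(s^2 + 8s + 32) = 0.
Each quadratic gives a conjugate pair via the quadratic formula.

s = ±j, -4 ± 4j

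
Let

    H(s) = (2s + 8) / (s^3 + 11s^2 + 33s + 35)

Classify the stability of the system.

The denominator s^3 + 11s^2 + 33s + 35 factors as (s^2 + 4s + 5)(s + 7), giving poles at s = -2 ± j, -7.
Since all poles lie strictly in the left half-plane, the system is stable.

stable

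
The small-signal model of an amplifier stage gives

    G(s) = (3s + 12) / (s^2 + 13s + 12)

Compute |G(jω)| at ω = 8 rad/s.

|G(j8)| ≈ 0.2308

Substitute s = j8: numerator = 12 + j24, denominator = -52 + j104.
|G(j8)| = |12 + j24| / |-52 + j104| = 26.833 / 116.28 ≈ 0.2308.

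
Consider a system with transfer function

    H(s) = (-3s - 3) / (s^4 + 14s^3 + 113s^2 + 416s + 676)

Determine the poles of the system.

s = -4 ± 6j, -3 ± 2j

The poles are the roots of the denominator s^4 + 14s^3 + 113s^2 + 416s + 676 = 0.
No real roots exist; factor into two real quadratics: (s^2 + 8s + 52)(s^2 + 6s + 13) = 0.
Each quadratic gives a conjugate pair via the quadratic formula.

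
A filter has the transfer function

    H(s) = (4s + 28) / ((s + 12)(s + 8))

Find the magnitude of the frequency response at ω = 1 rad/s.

Substitute s = j1: numerator = 28 + j4, denominator = 95 + j20.
|H(j1)| = |28 + j4| / |95 + j20| = 28.284 / 97.082 ≈ 0.2913.

|H(j1)| ≈ 0.2913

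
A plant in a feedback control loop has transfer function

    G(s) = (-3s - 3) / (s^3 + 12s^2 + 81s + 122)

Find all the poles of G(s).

s = -5 + 6j, -5 - 6j, -2

The poles are the roots of the denominator s^3 + 12s^2 + 81s + 122 = 0.
Trying s = -2: the polynomial evaluates to 0, so (s + 2) is a factor.
Dividing out leaves s^2 + 10s + 61 = 0.
The quadratic formula then gives s = -5 ± 6j.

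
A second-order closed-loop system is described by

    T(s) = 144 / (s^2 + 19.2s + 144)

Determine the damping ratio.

Compare the denominator to the standard form s^2 + 2ζωₙs + ωₙ².
ωₙ² = 144, so ωₙ = 12 rad/s.
2ζωₙ = 19.2, so ζ = 19.2/(2·12) = 0.8.

ζ = 0.8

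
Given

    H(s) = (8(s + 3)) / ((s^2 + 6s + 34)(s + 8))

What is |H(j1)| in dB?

Substitute s = j1: numerator = 24 + j8, denominator = 258 + j81.
|H(j1)| = |24 + j8| / |258 + j81| = 25.298 / 270.42 ≈ 0.09355.
In decibels: 20·log₁₀(0.09355) ≈ -20.6 dB.

|H(j1)|_dB ≈ -20.6 dB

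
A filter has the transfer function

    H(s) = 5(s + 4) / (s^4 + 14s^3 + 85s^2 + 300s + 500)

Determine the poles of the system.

s = -2 ± 4j, -5, -5

The poles are the roots of the denominator s^4 + 14s^3 + 85s^2 + 300s + 500 = 0.
Trying s = -5: the polynomial evaluates to 0, so (s + 5) is a factor.
Dividing out leaves s^3 + 9s^2 + 40s + 100 = 0.
This factors further as (s^2 + 4s + 20)(s + 5) = 0.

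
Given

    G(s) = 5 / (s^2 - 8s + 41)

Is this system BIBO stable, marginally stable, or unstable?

The denominator s^2 - 8s + 41 factors as (s^2 - 8s + 41), giving poles at s = 4 ± 5j.
Since the pole(s) at s = 4 ± 5j lie in the right half-plane, the system is unstable.

unstable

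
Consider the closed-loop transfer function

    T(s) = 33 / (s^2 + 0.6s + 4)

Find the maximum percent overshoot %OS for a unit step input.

Comparing s^2 + 0.6s + 4 to s^2 + 2ζωₙs + ωₙ²: ωₙ = 2 rad/s and ζ = 0.6/(2·2) = 0.15.
%OS = 100·exp(−πζ/√(1−ζ²)) = 100·exp(−π·0.15/√(1−0.15²)) ≈ 62.1%.

%OS ≈ 62.1%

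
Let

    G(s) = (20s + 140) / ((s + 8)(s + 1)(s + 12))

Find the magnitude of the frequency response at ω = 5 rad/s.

Substitute s = j5: numerator = 140 + j100, denominator = -429 + j455.
|G(j5)| = |140 + j100| / |-429 + j455| = 172.05 / 625.35 ≈ 0.2751.

|G(j5)| ≈ 0.2751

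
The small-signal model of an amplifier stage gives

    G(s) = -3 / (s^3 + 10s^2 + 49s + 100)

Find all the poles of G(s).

The poles are the roots of the denominator s^3 + 10s^2 + 49s + 100 = 0.
Trying s = -4: the polynomial evaluates to 0, so (s + 4) is a factor.
Dividing out leaves s^2 + 6s + 25 = 0.
The quadratic formula then gives s = -3 ± 4j.

s = -3 ± 4j, -4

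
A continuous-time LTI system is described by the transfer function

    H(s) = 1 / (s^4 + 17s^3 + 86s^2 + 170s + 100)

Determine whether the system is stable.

stable

The denominator s^4 + 17s^3 + 86s^2 + 170s + 100 factors as (s^2 + 6s + 10)(s + 1)(s + 10), giving poles at s = -3 + j, -3 - j, -1, -10.
Since all poles lie strictly in the left half-plane, the system is stable.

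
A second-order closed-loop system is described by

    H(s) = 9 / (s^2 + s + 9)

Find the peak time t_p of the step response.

Comparing s^2 + s + 9 to s^2 + 2ζωₙs + ωₙ²: ωₙ = 3 rad/s and ζ = 1/(2·3) ≈ 0.1667.
ζωₙ = 1/2 = 0.5, so ω_d = ωₙ√(1−ζ²) = √(ωₙ² − (ζωₙ)²) = √(9 − 0.5²) = √8.75 ≈ 2.958 rad/s.
t_p = π/ω_d = π/2.958 ≈ 1.062 s.

t_p ≈ 1.062 s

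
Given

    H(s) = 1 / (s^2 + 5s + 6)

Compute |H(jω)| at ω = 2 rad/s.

Substitute s = j2: numerator = 1, denominator = 2 + j10.
|H(j2)| = |1| / |2 + j10| = 1 / 10.198 ≈ 0.09806.

|H(j2)| ≈ 0.09806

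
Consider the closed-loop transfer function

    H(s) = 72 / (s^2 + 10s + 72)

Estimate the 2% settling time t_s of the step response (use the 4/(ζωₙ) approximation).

t_s ≈ 0.8000 s

Comparing s^2 + 10s + 72 to s^2 + 2ζωₙs + ωₙ²: ωₙ = √72 ≈ 8.485 rad/s and ζ = 10/(2·√72) ≈ 0.5893.
ζωₙ = 10/2 = 5, so t_s ≈ 4/(ζωₙ) = 4/5 = 0.8000 s.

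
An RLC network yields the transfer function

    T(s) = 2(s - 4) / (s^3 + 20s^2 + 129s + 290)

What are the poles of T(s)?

The poles are the roots of the denominator s^3 + 20s^2 + 129s + 290 = 0.
Trying s = -10: the polynomial evaluates to 0, so (s + 10) is a factor.
Dividing out leaves s^2 + 10s + 29 = 0.
The quadratic formula then gives s = -5 ± 2j.

s = -5 + 2j, -5 - 2j, -10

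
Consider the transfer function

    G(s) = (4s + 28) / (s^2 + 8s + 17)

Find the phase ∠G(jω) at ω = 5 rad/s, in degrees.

At s = j5: numerator = 28 + j20, denominator = -8 + j40.
∠G = ∠num − ∠den = 35.538° − (101.31°) = -65.77°.

∠G(j5) ≈ -65.77°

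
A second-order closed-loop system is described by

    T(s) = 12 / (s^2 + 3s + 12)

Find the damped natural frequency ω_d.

Comparing s^2 + 3s + 12 to s^2 + 2ζωₙs + ωₙ²: ωₙ = √12 ≈ 3.464 rad/s and ζ = 3/(2·√12) ≈ 0.4330.
ζωₙ = 3/2 = 1.5, so ω_d = ωₙ√(1−ζ²) = √(ωₙ² − (ζωₙ)²) = √(12 − 1.5²) = √9.75 ≈ 3.122 rad/s.

ω_d ≈ 3.122 rad/s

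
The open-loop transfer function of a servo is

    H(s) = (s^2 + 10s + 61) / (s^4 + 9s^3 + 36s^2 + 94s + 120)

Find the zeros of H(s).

s = -5 ± 6j

Set the numerator to zero: s^2 + 10s + 61 = 0.
Factoring: (s^2 + 10s + 61) = 0.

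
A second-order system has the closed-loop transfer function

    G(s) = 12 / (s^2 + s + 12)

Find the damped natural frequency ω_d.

ω_d ≈ 3.428 rad/s

Comparing s^2 + s + 12 to s^2 + 2ζωₙs + ωₙ²: ωₙ = √12 ≈ 3.464 rad/s and ζ = 1/(2·√12) ≈ 0.1443.
ζωₙ = 1/2 = 0.5, so ω_d = ωₙ√(1−ζ²) = √(ωₙ² − (ζωₙ)²) = √(12 − 0.5²) = √11.75 ≈ 3.428 rad/s.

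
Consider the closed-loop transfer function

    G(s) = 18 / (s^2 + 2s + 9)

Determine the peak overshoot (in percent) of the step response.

%OS ≈ 32.9%

Comparing s^2 + 2s + 9 to s^2 + 2ζωₙs + ωₙ²: ωₙ = 3 rad/s and ζ = 2/(2·3) ≈ 0.3333.
%OS = 100·exp(−πζ/√(1−ζ²)) = 100·exp(−π·0.3333/√(1−0.3333²)) ≈ 32.9%.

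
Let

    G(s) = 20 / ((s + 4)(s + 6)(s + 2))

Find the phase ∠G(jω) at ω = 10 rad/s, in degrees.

At s = j10: numerator = 20, denominator = -1152 - j560.
∠G = ∠num − ∠den = 0° − (-154.08°) = 154.1°.

∠G(j10) ≈ 154.1°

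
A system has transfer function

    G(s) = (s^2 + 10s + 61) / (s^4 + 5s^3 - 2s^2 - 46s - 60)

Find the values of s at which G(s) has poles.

s = 3, -2, -3 + j, -3 - j

The poles are the roots of the denominator s^4 + 5s^3 - 2s^2 - 46s - 60 = 0.
Trying s = 3: the polynomial evaluates to 0, so (s - 3) is a factor.
Dividing out leaves s^3 + 8s^2 + 22s + 20 = 0.
This factors further as (s + 2)(s^2 + 6s + 10) = 0.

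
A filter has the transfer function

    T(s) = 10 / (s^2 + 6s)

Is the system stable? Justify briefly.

The denominator s^2 + 6s factors as s(s + 6), giving poles at s = 0, -6.
Since the simple pole(s) at s = 0 lie on the jω-axis with none in the right half-plane, the system is marginally stable.

marginally stable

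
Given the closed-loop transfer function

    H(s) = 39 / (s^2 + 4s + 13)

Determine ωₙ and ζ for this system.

Compare the denominator to the standard form s^2 + 2ζωₙs + ωₙ².
ωₙ² = 13, so ωₙ = √13 ≈ 3.606 rad/s.
2ζωₙ = 4, so ζ = 4/(2·√13) ≈ 0.5547.
With ζ = 0.5547 the response is underdamped.

ωₙ ≈ 3.606 rad/s, ζ ≈ 0.5547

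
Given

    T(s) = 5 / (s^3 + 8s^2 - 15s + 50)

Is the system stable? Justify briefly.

unstable

The denominator s^3 + 8s^2 - 15s + 50 factors as (s^2 - 2s + 5)(s + 10), giving poles at s = 1 ± 2j, -10.
Since the pole(s) at s = 1 ± 2j lie in the right half-plane, the system is unstable.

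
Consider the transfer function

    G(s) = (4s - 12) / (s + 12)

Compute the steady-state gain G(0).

Set s = 0: G(0) = (-12) / (12) = -1.

G(0) = -1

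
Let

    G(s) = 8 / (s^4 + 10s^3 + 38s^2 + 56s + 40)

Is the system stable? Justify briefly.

The denominator s^4 + 10s^3 + 38s^2 + 56s + 40 factors as (s^2 + 2s + 2)(s^2 + 8s + 20), giving poles at s = -1 ± j, -4 ± 2j.
Since all poles lie strictly in the left half-plane, the system is stable.

stable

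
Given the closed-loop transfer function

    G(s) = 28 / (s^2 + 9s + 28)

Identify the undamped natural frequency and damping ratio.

Compare the denominator to the standard form s^2 + 2ζωₙs + ωₙ².
ωₙ² = 28, so ωₙ = √28 ≈ 5.292 rad/s.
2ζωₙ = 9, so ζ = 9/(2·√28) ≈ 0.8504.
With ζ = 0.8504 the response is underdamped.

ωₙ ≈ 5.292 rad/s, ζ ≈ 0.8504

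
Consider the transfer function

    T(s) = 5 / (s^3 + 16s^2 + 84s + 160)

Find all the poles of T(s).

s = -4 ± 2j, -8

The poles are the roots of the denominator s^3 + 16s^2 + 84s + 160 = 0.
Trying s = -8: the polynomial evaluates to 0, so (s + 8) is a factor.
Dividing out leaves s^2 + 8s + 20 = 0.
The quadratic formula then gives s = -4 ± 2j.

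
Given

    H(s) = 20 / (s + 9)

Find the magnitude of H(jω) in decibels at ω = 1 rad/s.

|H(j1)|_dB ≈ 6.88 dB

Substitute s = j1: numerator = 20, denominator = 9 + j1.
|H(j1)| = |20| / |9 + j1| = 20 / 9.0554 ≈ 2.209.
In decibels: 20·log₁₀(2.209) ≈ 6.88 dB.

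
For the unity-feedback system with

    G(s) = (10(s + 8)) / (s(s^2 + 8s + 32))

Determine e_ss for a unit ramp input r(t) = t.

G(s) has one pole at the origin.
This is a Type 1 system. Kv = lim_{s→0} s·G(s) = 80/32 = 5/2.
e_ss = 1/Kv = 1/(5/2) = 2/5 ≈ 0.4000.

e_ss = 0.4000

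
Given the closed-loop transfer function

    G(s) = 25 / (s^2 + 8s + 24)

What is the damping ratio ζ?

ζ ≈ 0.8165

Compare the denominator to the standard form s^2 + 2ζωₙs + ωₙ².
ωₙ² = 24, so ωₙ = √24 ≈ 4.899 rad/s.
2ζωₙ = 8, so ζ = 8/(2·√24) ≈ 0.8165.
With ζ = 0.8165 the response is underdamped.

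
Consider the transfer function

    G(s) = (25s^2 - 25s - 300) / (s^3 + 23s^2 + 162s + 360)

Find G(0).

G(0) = -5/6 ≈ -0.8333

Set s = 0: G(0) = (-300) / (360) = -5/6.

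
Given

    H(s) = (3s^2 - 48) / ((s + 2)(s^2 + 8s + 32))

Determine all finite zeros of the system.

s = 4, -4

Set the numerator to zero: 3s^2 - 48 = 0, i.e. 3·(s^2 - 16) = 0.
Factoring: (s - 4)(s + 4) = 0.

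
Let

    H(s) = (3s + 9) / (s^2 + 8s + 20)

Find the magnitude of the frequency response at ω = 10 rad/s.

|H(j10)| ≈ 0.2768

Substitute s = j10: numerator = 9 + j30, denominator = -80 + j80.
|H(j10)| = |9 + j30| / |-80 + j80| = 31.321 / 113.14 ≈ 0.2768.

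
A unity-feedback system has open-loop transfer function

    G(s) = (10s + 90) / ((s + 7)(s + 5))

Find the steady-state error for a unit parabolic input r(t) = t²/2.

G(s) has no poles at the origin.
This is a Type 0 system; Ka = lim_{s→0} s^2·G(s) = 0, so the steady-state error for a parabola input is infinite.

e_ss = ∞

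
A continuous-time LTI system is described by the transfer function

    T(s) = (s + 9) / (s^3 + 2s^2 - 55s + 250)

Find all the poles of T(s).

s = 4 + 3j, 4 - 3j, -10

The poles are the roots of the denominator s^3 + 2s^2 - 55s + 250 = 0.
Trying s = -10: the polynomial evaluates to 0, so (s + 10) is a factor.
Dividing out leaves s^2 - 8s + 25 = 0.
The quadratic formula then gives s = 4 ± 3j.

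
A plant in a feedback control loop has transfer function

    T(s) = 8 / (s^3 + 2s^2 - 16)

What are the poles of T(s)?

The poles are the roots of the denominator s^3 + 2s^2 - 16 = 0.
Trying s = 2: the polynomial evaluates to 0, so (s - 2) is a factor.
Dividing out leaves s^2 + 4s + 8 = 0.
The quadratic formula then gives s = -2 ± 2j.

s = -2 ± 2j, 2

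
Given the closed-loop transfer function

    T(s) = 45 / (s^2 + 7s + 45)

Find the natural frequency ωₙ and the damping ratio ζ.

Compare the denominator to the standard form s^2 + 2ζωₙs + ωₙ².
ωₙ² = 45, so ωₙ = √45 ≈ 6.708 rad/s.
2ζωₙ = 7, so ζ = 7/(2·√45) ≈ 0.5217.
With ζ = 0.5217 the response is underdamped.

ωₙ ≈ 6.708 rad/s, ζ ≈ 0.5217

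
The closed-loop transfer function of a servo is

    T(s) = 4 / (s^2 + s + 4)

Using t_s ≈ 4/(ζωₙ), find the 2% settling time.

t_s ≈ 8 s

Comparing s^2 + s + 4 to s^2 + 2ζωₙs + ωₙ²: ωₙ = 2 rad/s and ζ = 1/(2·2) = 0.25.
ζωₙ = 1/2 = 0.5, so t_s ≈ 4/(ζωₙ) = 4/0.5 = 8 s.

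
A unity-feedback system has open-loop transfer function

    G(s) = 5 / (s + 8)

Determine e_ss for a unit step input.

G(s) has no poles at the origin.
This is a Type 0 system. Kp = lim_{s→0} G(s) = 5/8.
e_ss = 1/(1 + Kp) = 1/(1 + 5/8) = 8/13 ≈ 0.6154.

e_ss = 0.6154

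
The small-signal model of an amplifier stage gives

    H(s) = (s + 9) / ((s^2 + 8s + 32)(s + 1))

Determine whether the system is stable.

The poles can be read from the denominator factors: s = -4 ± 4j, -1.
Since all poles lie strictly in the left half-plane, the system is stable.

stable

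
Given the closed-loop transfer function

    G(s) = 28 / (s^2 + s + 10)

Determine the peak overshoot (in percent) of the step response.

%OS ≈ 60.5%

Comparing s^2 + s + 10 to s^2 + 2ζωₙs + ωₙ²: ωₙ = √10 ≈ 3.162 rad/s and ζ = 1/(2·√10) ≈ 0.1581.
%OS = 100·exp(−πζ/√(1−ζ²)) = 100·exp(−π·0.1581/√(1−0.1581²)) ≈ 60.5%.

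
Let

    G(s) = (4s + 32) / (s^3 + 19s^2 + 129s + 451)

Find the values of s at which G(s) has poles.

The poles are the roots of the denominator s^3 + 19s^2 + 129s + 451 = 0.
Trying s = -11: the polynomial evaluates to 0, so (s + 11) is a factor.
Dividing out leaves s^2 + 8s + 41 = 0.
The quadratic formula then gives s = -4 ± 5j.

s = -4 ± 5j, -11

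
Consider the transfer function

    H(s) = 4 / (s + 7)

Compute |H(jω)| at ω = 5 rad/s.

|H(j5)| ≈ 0.4650

Substitute s = j5: numerator = 4, denominator = 7 + j5.
|H(j5)| = |4| / |7 + j5| = 4 / 8.6023 ≈ 0.4650.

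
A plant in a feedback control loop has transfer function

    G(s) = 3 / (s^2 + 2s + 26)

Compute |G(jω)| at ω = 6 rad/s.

Substitute s = j6: numerator = 3, denominator = -10 + j12.
|G(j6)| = |3| / |-10 + j12| = 3 / 15.620 ≈ 0.1921.

|G(j6)| ≈ 0.1921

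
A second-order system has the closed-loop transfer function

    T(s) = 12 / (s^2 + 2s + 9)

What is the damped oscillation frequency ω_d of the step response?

Comparing s^2 + 2s + 9 to s^2 + 2ζωₙs + ωₙ²: ωₙ = 3 rad/s and ζ = 2/(2·3) ≈ 0.3333.
ζωₙ = 2/2 = 1, so ω_d = ωₙ√(1−ζ²) = √(ωₙ² − (ζωₙ)²) = √(9 − 1²) = √8 ≈ 2.828 rad/s.

ω_d ≈ 2.828 rad/s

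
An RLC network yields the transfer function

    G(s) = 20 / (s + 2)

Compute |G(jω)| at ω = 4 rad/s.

|G(j4)| ≈ 4.472

Substitute s = j4: numerator = 20, denominator = 2 + j4.
|G(j4)| = |20| / |2 + j4| = 20 / 4.4721 ≈ 4.472.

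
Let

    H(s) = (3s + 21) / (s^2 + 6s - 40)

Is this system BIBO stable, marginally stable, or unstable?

The denominator s^2 + 6s - 40 factors as (s - 4)(s + 10), giving poles at s = 4, -10.
Since the pole(s) at s = 4 lie in the right half-plane, the system is unstable.

unstable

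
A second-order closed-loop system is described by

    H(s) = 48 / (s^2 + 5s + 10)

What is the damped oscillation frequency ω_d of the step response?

ω_d ≈ 1.936 rad/s

Comparing s^2 + 5s + 10 to s^2 + 2ζωₙs + ωₙ²: ωₙ = √10 ≈ 3.162 rad/s and ζ = 5/(2·√10) ≈ 0.7906.
ζωₙ = 5/2 = 2.5, so ω_d = ωₙ√(1−ζ²) = √(ωₙ² − (ζωₙ)²) = √(10 − 2.5²) = √3.75 ≈ 1.936 rad/s.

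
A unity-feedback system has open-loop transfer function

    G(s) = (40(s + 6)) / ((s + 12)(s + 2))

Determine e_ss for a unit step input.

e_ss = 0.09091

G(s) has no poles at the origin.
This is a Type 0 system. Kp = lim_{s→0} G(s) = 240/24 = 10.
e_ss = 1/(1 + Kp) = 1/(1 + 10) = 1/11 ≈ 0.09091.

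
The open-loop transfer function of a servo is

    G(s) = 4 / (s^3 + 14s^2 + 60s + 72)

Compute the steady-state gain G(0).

G(0) = 1/18 ≈ 0.05556

Set s = 0: G(0) = (4) / (72) = 1/18.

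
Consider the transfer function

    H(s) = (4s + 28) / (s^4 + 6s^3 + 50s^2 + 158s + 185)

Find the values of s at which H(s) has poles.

s = -2 ± j, -1 ± 6j

The poles are the roots of the denominator s^4 + 6s^3 + 50s^2 + 158s + 185 = 0.
No real roots exist; factor into two real quadratics: (s^2 + 4s + 5)(s^2 + 2s + 37) = 0.
Each quadratic gives a conjugate pair via the quadratic formula.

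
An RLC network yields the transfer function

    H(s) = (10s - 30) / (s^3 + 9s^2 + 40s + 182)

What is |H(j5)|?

Substitute s = j5: numerator = -30 + j50, denominator = -43 + j75.
|H(j5)| = |-30 + j50| / |-43 + j75| = 58.310 / 86.452 ≈ 0.6745.

|H(j5)| ≈ 0.6745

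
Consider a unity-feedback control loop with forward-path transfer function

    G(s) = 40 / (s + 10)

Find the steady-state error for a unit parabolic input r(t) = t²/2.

G(s) has no poles at the origin.
This is a Type 0 system; Ka = lim_{s→0} s^2·G(s) = 0, so the steady-state error for a parabola input is infinite.

e_ss = ∞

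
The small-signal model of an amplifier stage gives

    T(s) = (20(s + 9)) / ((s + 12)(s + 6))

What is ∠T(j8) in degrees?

At s = j8: numerator = 180 + j160, denominator = 8 + j144.
∠T = ∠num − ∠den = 41.634° − (86.820°) = -45.19°.

∠T(j8) ≈ -45.19°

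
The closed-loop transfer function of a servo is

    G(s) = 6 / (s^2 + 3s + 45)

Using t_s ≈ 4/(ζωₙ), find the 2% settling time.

Comparing s^2 + 3s + 45 to s^2 + 2ζωₙs + ωₙ²: ωₙ = √45 ≈ 6.708 rad/s and ζ = 3/(2·√45) ≈ 0.2236.
ζωₙ = 3/2 = 1.5, so t_s ≈ 4/(ζωₙ) = 4/1.5 ≈ 2.667 s.

t_s ≈ 2.667 s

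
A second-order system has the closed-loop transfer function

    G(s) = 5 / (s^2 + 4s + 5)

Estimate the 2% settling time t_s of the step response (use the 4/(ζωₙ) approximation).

t_s ≈ 2 s

Comparing s^2 + 4s + 5 to s^2 + 2ζωₙs + ωₙ²: ωₙ = √5 ≈ 2.236 rad/s and ζ = 4/(2·√5) ≈ 0.8944.
ζωₙ = 4/2 = 2, so t_s ≈ 4/(ζωₙ) = 4/2 = 2 s.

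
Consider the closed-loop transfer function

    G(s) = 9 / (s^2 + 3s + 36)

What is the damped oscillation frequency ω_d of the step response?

Comparing s^2 + 3s + 36 to s^2 + 2ζωₙs + ωₙ²: ωₙ = 6 rad/s and ζ = 3/(2·6) = 0.25.
ζωₙ = 3/2 = 1.5, so ω_d = ωₙ√(1−ζ²) = √(ωₙ² − (ζωₙ)²) = √(36 − 1.5²) = √33.75 ≈ 5.809 rad/s.

ω_d ≈ 5.809 rad/s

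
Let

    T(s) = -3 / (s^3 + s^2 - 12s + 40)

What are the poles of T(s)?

The poles are the roots of the denominator s^3 + s^2 - 12s + 40 = 0.
Trying s = -5: the polynomial evaluates to 0, so (s + 5) is a factor.
Dividing out leaves s^2 - 4s + 8 = 0.
The quadratic formula then gives s = 2 ± 2j.

s = -5, 2 ± 2j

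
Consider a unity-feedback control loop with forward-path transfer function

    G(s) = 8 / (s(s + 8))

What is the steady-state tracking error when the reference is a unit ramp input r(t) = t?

e_ss = 1

G(s) has one pole at the origin.
This is a Type 1 system. Kv = lim_{s→0} s·G(s) = 8/8 = 1.
e_ss = 1/Kv = 1/(1) = 1.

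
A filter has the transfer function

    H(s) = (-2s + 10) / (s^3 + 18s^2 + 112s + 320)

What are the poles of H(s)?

s = -4 ± 4j, -10

The poles are the roots of the denominator s^3 + 18s^2 + 112s + 320 = 0.
Trying s = -10: the polynomial evaluates to 0, so (s + 10) is a factor.
Dividing out leaves s^2 + 8s + 32 = 0.
The quadratic formula then gives s = -4 ± 4j.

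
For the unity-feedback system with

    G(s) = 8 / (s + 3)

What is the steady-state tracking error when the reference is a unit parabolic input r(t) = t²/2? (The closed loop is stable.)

e_ss = ∞

G(s) has no poles at the origin.
This is a Type 0 system; Ka = lim_{s→0} s^2·G(s) = 0, so the steady-state error for a parabola input is infinite.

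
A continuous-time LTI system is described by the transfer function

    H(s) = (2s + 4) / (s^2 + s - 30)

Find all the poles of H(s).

s = -6, 5

The poles are the roots of the denominator s^2 + s - 30 = 0.
Factoring: (s + 6)(s - 5) = 0, so s = -6 and s = 5.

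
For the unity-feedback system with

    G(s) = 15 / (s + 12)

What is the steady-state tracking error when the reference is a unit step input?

e_ss = 0.4444

G(s) has no poles at the origin.
This is a Type 0 system. Kp = lim_{s→0} G(s) = 15/12 = 5/4.
e_ss = 1/(1 + Kp) = 1/(1 + 5/4) = 4/9 ≈ 0.4444.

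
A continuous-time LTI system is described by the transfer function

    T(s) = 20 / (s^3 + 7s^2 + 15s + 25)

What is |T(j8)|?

Substitute s = j8: numerator = 20, denominator = -423 - j392.
|T(j8)| = |20| / |-423 - j392| = 20 / 576.71 ≈ 0.03468.

|T(j8)| ≈ 0.03468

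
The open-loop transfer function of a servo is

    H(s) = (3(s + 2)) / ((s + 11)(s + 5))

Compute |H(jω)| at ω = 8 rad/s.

Substitute s = j8: numerator = 6 + j24, denominator = -9 + j128.
|H(j8)| = |6 + j24| / |-9 + j128| = 24.739 / 128.32 ≈ 0.1928.

|H(j8)| ≈ 0.1928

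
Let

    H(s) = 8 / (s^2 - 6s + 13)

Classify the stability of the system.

The denominator s^2 - 6s + 13 factors as (s^2 - 6s + 13), giving poles at s = 3 + 2j, 3 - 2j.
Since the pole(s) at s = 3 + 2j, 3 - 2j lie in the right half-plane, the system is unstable.

unstable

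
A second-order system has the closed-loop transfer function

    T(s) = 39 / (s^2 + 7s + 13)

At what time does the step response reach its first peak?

t_p ≈ 3.628 s

Comparing s^2 + 7s + 13 to s^2 + 2ζωₙs + ωₙ²: ωₙ = √13 ≈ 3.606 rad/s and ζ = 7/(2·√13) ≈ 0.9707.
ζωₙ = 7/2 = 3.5, so ω_d = ωₙ√(1−ζ²) = √(ωₙ² − (ζωₙ)²) = √(13 − 3.5²) = √0.75 ≈ 0.8660 rad/s.
t_p = π/ω_d = π/0.8660 ≈ 3.628 s.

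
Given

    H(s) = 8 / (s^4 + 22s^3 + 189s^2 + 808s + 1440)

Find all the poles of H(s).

s = -4 + 4j, -4 - 4j, -5, -9

The poles are the roots of the denominator s^4 + 22s^3 + 189s^2 + 808s + 1440 = 0.
Trying s = -5: the polynomial evaluates to 0, so (s + 5) is a factor.
Dividing out leaves s^3 + 17s^2 + 104s + 288 = 0.
This factors further as (s^2 + 8s + 32)(s + 9) = 0.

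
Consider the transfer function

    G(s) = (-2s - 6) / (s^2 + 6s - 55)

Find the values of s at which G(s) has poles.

The poles are the roots of the denominator s^2 + 6s - 55 = 0.
Factoring: (s + 11)(s - 5) = 0, so s = -11 and s = 5.

s = -11, 5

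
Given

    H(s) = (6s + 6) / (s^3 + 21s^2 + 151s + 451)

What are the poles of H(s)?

The poles are the roots of the denominator s^3 + 21s^2 + 151s + 451 = 0.
Trying s = -11: the polynomial evaluates to 0, so (s + 11) is a factor.
Dividing out leaves s^2 + 10s + 41 = 0.
The quadratic formula then gives s = -5 ± 4j.

s = -5 ± 4j, -11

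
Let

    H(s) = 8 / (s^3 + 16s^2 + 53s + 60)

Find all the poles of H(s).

s = -2 + j, -2 - j, -12

The poles are the roots of the denominator s^3 + 16s^2 + 53s + 60 = 0.
Trying s = -12: the polynomial evaluates to 0, so (s + 12) is a factor.
Dividing out leaves s^2 + 4s + 5 = 0.
The quadratic formula then gives s = -2 ± 1j.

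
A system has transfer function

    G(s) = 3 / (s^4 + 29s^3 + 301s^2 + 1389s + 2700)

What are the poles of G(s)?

The poles are the roots of the denominator s^4 + 29s^3 + 301s^2 + 1389s + 2700 = 0.
Trying s = -12: the polynomial evaluates to 0, so (s + 12) is a factor.
Dividing out leaves s^3 + 17s^2 + 97s + 225 = 0.
This factors further as (s^2 + 8s + 25)(s + 9) = 0.

s = -12, -4 + 3j, -4 - 3j, -9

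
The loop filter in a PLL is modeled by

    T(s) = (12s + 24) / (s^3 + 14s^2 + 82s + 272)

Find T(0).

T(0) = 3/34 ≈ 0.08824

Set s = 0: T(0) = (24) / (272) = 3/34.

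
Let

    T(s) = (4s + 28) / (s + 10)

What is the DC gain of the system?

Set s = 0: T(0) = (28) / (10) = 14/5.

T(0) = 14/5 ≈ 2.800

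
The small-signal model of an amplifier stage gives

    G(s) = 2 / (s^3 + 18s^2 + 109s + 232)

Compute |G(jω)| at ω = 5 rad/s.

|G(j5)| ≈ 0.004226

Substitute s = j5: numerator = 2, denominator = -218 + j420.
|G(j5)| = |2| / |-218 + j420| = 2 / 473.21 ≈ 0.004226.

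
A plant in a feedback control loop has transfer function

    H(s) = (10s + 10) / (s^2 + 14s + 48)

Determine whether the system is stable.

stable

The denominator s^2 + 14s + 48 factors as (s + 8)(s + 6), giving poles at s = -8, -6.
Since all poles lie strictly in the left half-plane, the system is stable.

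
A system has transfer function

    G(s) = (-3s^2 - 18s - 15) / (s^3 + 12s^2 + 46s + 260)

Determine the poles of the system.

s = -1 + 5j, -1 - 5j, -10

The poles are the roots of the denominator s^3 + 12s^2 + 46s + 260 = 0.
Trying s = -10: the polynomial evaluates to 0, so (s + 10) is a factor.
Dividing out leaves s^2 + 2s + 26 = 0.
The quadratic formula then gives s = -1 ± 5j.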